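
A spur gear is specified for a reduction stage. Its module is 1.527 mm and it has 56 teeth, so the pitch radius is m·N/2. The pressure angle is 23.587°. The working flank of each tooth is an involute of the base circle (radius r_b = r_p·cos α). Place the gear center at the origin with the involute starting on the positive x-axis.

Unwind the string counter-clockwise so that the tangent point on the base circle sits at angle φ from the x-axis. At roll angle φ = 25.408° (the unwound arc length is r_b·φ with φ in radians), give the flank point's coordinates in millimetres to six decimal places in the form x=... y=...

x=42.849305 y=1.116774

pitch radius r_p = m·N/2 = 1.527·56/2 = 42.756000
base radius r_b = r_p·cos α = 42.756000·cos 23.587° = 39.183888
roll angle φ = 25.408° = 0.44345326 rad
x = r_b·(cos φ + φ·sin φ) = 39.183888·(0.90327539 + 0.44345326·0.42906126) = 42.849305
y = r_b·(sin φ − φ·cos φ) = 39.183888·(0.42906126 − 0.44345326·0.90327539) = 1.116774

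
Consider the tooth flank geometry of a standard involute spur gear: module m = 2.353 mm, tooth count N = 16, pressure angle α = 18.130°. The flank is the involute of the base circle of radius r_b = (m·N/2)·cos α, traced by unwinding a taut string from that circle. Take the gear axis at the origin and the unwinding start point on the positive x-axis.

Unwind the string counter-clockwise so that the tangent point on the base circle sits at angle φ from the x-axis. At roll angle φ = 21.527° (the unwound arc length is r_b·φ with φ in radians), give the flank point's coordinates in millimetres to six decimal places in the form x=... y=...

x=19.107898 y=0.311828

pitch radius r_p = m·N/2 = 2.353·16/2 = 18.824000
base radius r_b = r_p·cos α = 18.824000·cos 18.130° = 17.889444
roll angle φ = 21.527° = 0.37571703 rad
x = r_b·(cos φ + φ·sin φ) = 17.889444·(0.93024476 + 0.37571703·0.36693963) = 19.107898
y = r_b·(sin φ − φ·cos φ) = 17.889444·(0.36693963 − 0.37571703·0.93024476) = 0.311828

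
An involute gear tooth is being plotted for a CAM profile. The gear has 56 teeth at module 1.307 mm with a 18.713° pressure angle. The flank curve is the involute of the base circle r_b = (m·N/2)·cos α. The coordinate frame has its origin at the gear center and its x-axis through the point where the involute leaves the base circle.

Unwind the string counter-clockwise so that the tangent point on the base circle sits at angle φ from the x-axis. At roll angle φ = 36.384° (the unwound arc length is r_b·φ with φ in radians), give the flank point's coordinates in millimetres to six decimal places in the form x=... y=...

x=40.961160 y=2.841016

pitch radius r_p = m·N/2 = 1.307·56/2 = 36.596000
base radius r_b = r_p·cos α = 36.596000·cos 18.713° = 34.661444
roll angle φ = 36.384° = 0.63502060 rad
x = r_b·(cos φ + φ·sin φ) = 34.661444·(0.80505948 + 0.63502060·0.59319409) = 40.961160
y = r_b·(sin φ − φ·cos φ) = 34.661444·(0.59319409 − 0.63502060·0.80505948) = 2.841016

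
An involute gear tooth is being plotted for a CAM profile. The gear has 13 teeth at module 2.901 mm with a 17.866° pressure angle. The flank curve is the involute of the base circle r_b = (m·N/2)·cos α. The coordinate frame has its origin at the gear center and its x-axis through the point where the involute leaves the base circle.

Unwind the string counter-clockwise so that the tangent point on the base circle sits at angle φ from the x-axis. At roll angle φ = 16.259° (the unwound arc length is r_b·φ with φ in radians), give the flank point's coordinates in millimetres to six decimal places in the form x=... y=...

x=18.655311 y=0.135609

pitch radius r_p = m·N/2 = 2.901·13/2 = 18.856500
base radius r_b = r_p·cos α = 18.856500·cos 17.866° = 17.947176
roll angle φ = 16.259° = 0.28377308 rad
x = r_b·(cos φ + φ·sin φ) = 17.947176·(0.96000589 + 0.28377308·0.27997981) = 18.655311
y = r_b·(sin φ − φ·cos φ) = 17.947176·(0.27997981 − 0.28377308·0.96000589) = 0.135609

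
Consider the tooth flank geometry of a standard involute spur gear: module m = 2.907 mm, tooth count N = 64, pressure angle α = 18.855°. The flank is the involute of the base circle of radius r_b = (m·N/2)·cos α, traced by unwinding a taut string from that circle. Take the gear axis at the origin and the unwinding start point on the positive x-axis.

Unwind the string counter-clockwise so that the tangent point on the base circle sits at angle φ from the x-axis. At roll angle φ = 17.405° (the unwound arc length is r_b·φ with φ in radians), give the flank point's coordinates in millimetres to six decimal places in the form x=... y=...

x=92.000823 y=0.815008

pitch radius r_p = m·N/2 = 2.907·64/2 = 93.024000
base radius r_b = r_p·cos α = 93.024000·cos 18.855° = 88.032283
roll angle φ = 17.405° = 0.30377456 rad
x = r_b·(cos φ + φ·sin φ) = 88.032283·(0.95421423 + 0.30377456·0.29912406) = 92.000823
y = r_b·(sin φ − φ·cos φ) = 88.032283·(0.29912406 − 0.30377456·0.95421423) = 0.815008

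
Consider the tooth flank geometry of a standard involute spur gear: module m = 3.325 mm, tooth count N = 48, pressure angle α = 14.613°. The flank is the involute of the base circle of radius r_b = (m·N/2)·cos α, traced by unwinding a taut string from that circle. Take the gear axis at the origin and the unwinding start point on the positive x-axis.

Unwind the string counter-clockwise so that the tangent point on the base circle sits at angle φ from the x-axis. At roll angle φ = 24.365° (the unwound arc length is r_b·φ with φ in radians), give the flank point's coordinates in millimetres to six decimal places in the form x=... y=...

pitch radius r_p = m·N/2 = 3.325·48/2 = 79.800000
base radius r_b = r_p·cos α = 79.800000·cos 14.613° = 77.218626
roll angle φ = 24.365° = 0.42524947 rad
x = r_b·(cos φ + φ·sin φ) = 77.218626·(0.91093584 + 0.42524947·0.41254805) = 83.888128
y = r_b·(sin φ − φ·cos φ) = 77.218626·(0.41254805 − 0.42524947·0.91093584) = 1.943829

x=83.888128 y=1.943829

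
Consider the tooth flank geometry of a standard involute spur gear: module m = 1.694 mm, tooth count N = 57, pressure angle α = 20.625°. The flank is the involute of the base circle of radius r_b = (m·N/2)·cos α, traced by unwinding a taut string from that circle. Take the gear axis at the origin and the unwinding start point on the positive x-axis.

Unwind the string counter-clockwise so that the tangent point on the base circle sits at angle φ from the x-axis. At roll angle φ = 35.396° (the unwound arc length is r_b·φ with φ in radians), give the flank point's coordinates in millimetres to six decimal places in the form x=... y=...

pitch radius r_p = m·N/2 = 1.694·57/2 = 48.279000
base radius r_b = r_p·cos α = 48.279000·cos 20.625° = 45.184602
roll angle φ = 35.396° = 0.61777674 rad
x = r_b·(cos φ + φ·sin φ) = 45.184602·(0.81516824 + 0.61777674·0.57922426) = 53.001516
y = r_b·(sin φ − φ·cos φ) = 45.184602·(0.57922426 − 0.61777674·0.81516824) = 3.417415

x=53.001516 y=3.417415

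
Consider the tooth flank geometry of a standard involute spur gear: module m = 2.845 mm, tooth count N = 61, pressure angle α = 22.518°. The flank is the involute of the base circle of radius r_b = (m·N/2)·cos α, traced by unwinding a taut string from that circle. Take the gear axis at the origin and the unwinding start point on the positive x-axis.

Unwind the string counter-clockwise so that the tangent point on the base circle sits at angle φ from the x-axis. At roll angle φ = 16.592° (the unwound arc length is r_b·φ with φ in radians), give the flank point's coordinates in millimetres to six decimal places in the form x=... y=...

pitch radius r_p = m·N/2 = 2.845·61/2 = 86.772500
base radius r_b = r_p·cos α = 86.772500·cos 22.518° = 80.156901
roll angle φ = 16.592° = 0.28958503 rad
x = r_b·(cos φ + φ·sin φ) = 80.156901·(0.95836245 + 0.28958503·0.28555456) = 83.447725
y = r_b·(sin φ − φ·cos φ) = 80.156901·(0.28555456 − 0.28958503·0.95836245) = 0.643430

x=83.447725 y=0.643430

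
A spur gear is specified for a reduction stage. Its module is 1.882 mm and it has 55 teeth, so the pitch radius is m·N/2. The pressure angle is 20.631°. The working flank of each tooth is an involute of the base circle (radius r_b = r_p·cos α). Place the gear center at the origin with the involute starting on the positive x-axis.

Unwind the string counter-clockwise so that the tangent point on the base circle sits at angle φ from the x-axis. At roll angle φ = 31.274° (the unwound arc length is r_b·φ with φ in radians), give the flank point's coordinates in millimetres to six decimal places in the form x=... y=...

pitch radius r_p = m·N/2 = 1.882·55/2 = 51.755000
base radius r_b = r_p·cos α = 51.755000·cos 20.631° = 48.435902
roll angle φ = 31.274° = 0.54583427 rad
x = r_b·(cos φ + φ·sin φ) = 48.435902·(0.85469449 + 0.54583427·0.51913132) = 55.122679
y = r_b·(sin φ − φ·cos φ) = 48.435902·(0.51913132 − 0.54583427·0.85469449) = 2.548202

x=55.122679 y=2.548202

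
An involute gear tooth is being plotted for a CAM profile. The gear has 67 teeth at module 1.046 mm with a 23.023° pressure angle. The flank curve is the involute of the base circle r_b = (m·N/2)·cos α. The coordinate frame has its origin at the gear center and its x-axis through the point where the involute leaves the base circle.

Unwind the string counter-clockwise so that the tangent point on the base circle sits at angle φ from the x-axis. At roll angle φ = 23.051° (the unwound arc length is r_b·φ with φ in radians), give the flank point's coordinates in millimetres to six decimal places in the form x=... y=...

x=34.755201 y=0.688752

pitch radius r_p = m·N/2 = 1.046·67/2 = 35.041000
base radius r_b = r_p·cos α = 35.041000·cos 23.023° = 32.249912
roll angle φ = 23.051° = 0.40231585 rad
x = r_b·(cos φ + φ·sin φ) = 32.249912·(0.92015669 + 0.40231585·0.39155033) = 34.755201
y = r_b·(sin φ − φ·cos φ) = 32.249912·(0.39155033 − 0.40231585·0.92015669) = 0.688752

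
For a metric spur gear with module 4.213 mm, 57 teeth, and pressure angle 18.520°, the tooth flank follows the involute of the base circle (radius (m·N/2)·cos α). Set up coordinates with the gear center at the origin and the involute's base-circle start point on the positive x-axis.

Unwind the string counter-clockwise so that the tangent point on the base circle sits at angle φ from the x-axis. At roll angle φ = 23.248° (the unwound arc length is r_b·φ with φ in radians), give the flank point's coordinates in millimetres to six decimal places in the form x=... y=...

pitch radius r_p = m·N/2 = 4.213·57/2 = 120.070500
base radius r_b = r_p·cos α = 120.070500·cos 18.520° = 113.852389
roll angle φ = 23.248° = 0.40575414 rad
x = r_b·(cos φ + φ·sin φ) = 113.852389·(0.91880499 + 0.40575414·0.39471178) = 122.842280
y = r_b·(sin φ − φ·cos φ) = 113.852389·(0.39471178 − 0.40575414·0.91880499) = 2.493692

x=122.842280 y=2.493692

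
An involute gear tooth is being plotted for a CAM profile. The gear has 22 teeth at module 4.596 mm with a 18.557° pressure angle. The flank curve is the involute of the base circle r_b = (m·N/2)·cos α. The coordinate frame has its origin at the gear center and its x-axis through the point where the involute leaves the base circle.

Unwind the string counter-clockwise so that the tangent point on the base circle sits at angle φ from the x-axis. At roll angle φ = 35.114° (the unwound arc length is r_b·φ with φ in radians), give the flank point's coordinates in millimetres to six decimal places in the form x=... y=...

pitch radius r_p = m·N/2 = 4.596·22/2 = 50.556000
base radius r_b = r_p·cos α = 50.556000·cos 18.557° = 47.927468
roll angle φ = 35.114° = 0.61285491 rad
x = r_b·(cos φ + φ·sin φ) = 47.927468·(0.81800919 + 0.61285491·0.57520515) = 56.100371
y = r_b·(sin φ − φ·cos φ) = 47.927468·(0.57520515 − 0.61285491·0.81800919) = 3.541082

x=56.100371 y=3.541082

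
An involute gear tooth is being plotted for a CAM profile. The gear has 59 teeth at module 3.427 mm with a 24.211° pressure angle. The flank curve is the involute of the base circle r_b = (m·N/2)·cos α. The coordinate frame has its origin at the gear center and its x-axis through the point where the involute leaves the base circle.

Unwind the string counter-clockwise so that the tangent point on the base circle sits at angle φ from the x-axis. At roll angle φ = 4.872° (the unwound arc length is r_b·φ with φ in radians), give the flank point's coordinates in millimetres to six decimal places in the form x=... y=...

x=92.536933 y=0.018883

pitch radius r_p = m·N/2 = 3.427·59/2 = 101.096500
base radius r_b = r_p·cos α = 101.096500·cos 24.211° = 92.204193
roll angle φ = 4.872° = 0.08503244 rad
x = r_b·(cos φ + φ·sin φ) = 92.204193·(0.99638692 + 0.08503244·0.08493001) = 92.536933
y = r_b·(sin φ − φ·cos φ) = 92.204193·(0.08493001 − 0.08503244·0.99638692) = 0.018883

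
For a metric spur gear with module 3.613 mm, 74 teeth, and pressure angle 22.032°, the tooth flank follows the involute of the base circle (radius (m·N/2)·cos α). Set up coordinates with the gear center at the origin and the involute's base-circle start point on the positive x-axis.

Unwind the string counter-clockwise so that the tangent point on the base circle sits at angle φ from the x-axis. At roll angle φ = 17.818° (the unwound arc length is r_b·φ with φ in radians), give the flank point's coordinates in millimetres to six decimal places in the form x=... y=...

x=129.766893 y=1.230323

pitch radius r_p = m·N/2 = 3.613·74/2 = 133.681000
base radius r_b = r_p·cos α = 133.681000·cos 22.032° = 123.918877
roll angle φ = 17.818° = 0.31098277 rad
x = r_b·(cos φ + φ·sin φ) = 123.918877·(0.95203331 + 0.31098277·0.30599441) = 129.766893
y = r_b·(sin φ − φ·cos φ) = 123.918877·(0.30599441 − 0.31098277·0.95203331) = 1.230323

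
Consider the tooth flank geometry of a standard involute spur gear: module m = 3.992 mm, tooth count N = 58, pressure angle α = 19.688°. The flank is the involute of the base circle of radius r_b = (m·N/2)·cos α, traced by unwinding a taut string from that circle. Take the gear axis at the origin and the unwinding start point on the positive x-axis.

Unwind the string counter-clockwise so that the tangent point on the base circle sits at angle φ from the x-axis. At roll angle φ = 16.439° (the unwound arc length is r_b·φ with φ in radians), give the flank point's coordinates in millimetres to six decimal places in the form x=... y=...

pitch radius r_p = m·N/2 = 3.992·58/2 = 115.768000
base radius r_b = r_p·cos α = 115.768000·cos 19.688° = 109.000333
roll angle φ = 16.439° = 0.28691468 rad
x = r_b·(cos φ + φ·sin φ) = 109.000333·(0.95912157 + 0.28691468·0.28299438) = 113.394878
y = r_b·(sin φ − φ·cos φ) = 109.000333·(0.28299438 − 0.28691468·0.95912157) = 0.851110

x=113.394878 y=0.851110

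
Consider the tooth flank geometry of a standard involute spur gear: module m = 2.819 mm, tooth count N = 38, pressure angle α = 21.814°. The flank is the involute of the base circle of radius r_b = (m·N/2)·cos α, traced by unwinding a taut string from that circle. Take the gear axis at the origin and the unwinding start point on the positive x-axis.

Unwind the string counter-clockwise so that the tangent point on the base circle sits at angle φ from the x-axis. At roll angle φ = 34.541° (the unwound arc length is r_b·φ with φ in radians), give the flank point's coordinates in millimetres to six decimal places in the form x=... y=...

x=57.957196 y=3.501310

pitch radius r_p = m·N/2 = 2.819·38/2 = 53.561000
base radius r_b = r_p·cos α = 53.561000·cos 21.814° = 49.725768
roll angle φ = 34.541° = 0.60285418 rad
x = r_b·(cos φ + φ·sin φ) = 49.725768·(0.82372067 + 0.60285418·0.56699582) = 57.957196
y = r_b·(sin φ − φ·cos φ) = 49.725768·(0.56699582 − 0.60285418·0.82372067) = 3.501310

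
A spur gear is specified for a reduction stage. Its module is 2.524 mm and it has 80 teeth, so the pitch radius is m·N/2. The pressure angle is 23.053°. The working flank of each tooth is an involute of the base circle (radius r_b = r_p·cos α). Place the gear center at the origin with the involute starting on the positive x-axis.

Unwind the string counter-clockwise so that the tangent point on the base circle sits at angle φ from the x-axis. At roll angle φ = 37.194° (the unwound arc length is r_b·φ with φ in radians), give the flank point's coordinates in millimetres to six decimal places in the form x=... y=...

pitch radius r_p = m·N/2 = 2.524·80/2 = 100.960000
base radius r_b = r_p·cos α = 100.960000·cos 23.053° = 92.897640
roll angle φ = 37.194° = 0.64915776 rad
x = r_b·(cos φ + φ·sin φ) = 92.897640·(0.79659323 + 0.64915776·0.60451570) = 110.457085
y = r_b·(sin φ − φ·cos φ) = 92.897640·(0.60451570 − 0.64915776·0.79659323) = 8.119349

x=110.457085 y=8.119349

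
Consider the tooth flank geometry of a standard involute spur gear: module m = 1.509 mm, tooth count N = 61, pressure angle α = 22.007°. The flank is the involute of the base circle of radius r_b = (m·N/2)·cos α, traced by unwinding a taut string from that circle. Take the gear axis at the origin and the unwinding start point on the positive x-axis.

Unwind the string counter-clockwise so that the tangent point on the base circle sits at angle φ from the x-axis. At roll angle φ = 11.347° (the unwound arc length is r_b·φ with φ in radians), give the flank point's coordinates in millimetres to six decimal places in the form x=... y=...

x=43.499677 y=0.110048

pitch radius r_p = m·N/2 = 1.509·61/2 = 46.024500
base radius r_b = r_p·cos α = 46.024500·cos 22.007° = 42.671067
roll angle φ = 11.347° = 0.19804251 rad
x = r_b·(cos φ + φ·sin φ) = 42.671067·(0.98045359 + 0.19804251·0.19675048) = 43.499677
y = r_b·(sin φ − φ·cos φ) = 42.671067·(0.19675048 − 0.19804251·0.98045359) = 0.110048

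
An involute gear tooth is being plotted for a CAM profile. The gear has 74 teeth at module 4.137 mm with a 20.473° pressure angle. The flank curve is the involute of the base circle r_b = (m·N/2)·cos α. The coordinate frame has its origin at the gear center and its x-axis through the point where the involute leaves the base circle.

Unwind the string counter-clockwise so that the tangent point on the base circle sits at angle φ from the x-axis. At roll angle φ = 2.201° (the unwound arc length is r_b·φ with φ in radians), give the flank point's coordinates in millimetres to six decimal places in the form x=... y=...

pitch radius r_p = m·N/2 = 4.137·74/2 = 153.069000
base radius r_b = r_p·cos α = 153.069000·cos 20.473° = 143.400721
roll angle φ = 2.201° = 0.03841470 rad
x = r_b·(cos φ + φ·sin φ) = 143.400721·(0.99926225 + 0.03841470·0.03840525) = 143.506489
y = r_b·(sin φ − φ·cos φ) = 143.400721·(0.03840525 − 0.03841470·0.99926225) = 0.002709

x=143.506489 y=0.002709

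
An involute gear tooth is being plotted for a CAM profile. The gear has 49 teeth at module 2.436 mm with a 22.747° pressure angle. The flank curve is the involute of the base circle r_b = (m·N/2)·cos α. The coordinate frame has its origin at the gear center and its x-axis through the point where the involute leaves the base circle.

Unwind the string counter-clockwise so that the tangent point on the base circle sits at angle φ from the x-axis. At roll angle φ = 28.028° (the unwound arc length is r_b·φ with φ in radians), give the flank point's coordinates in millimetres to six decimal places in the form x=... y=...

pitch radius r_p = m·N/2 = 2.436·49/2 = 59.682000
base radius r_b = r_p·cos α = 59.682000·cos 22.747° = 55.040007
roll angle φ = 28.028° = 0.48918088 rad
x = r_b·(cos φ + φ·sin φ) = 55.040007·(0.88271806 + 0.48918088·0.46990300) = 61.236720
y = r_b·(sin φ − φ·cos φ) = 55.040007·(0.46990300 − 0.48918088·0.88271806) = 2.096705

x=61.236720 y=2.096705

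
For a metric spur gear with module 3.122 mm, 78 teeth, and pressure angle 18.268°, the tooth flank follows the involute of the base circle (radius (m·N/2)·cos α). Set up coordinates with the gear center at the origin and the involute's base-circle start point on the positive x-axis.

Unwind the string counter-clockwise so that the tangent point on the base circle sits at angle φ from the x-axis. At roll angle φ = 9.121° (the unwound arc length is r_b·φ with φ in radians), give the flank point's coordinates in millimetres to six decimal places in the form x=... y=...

pitch radius r_p = m·N/2 = 3.122·78/2 = 121.758000
base radius r_b = r_p·cos α = 121.758000·cos 18.268° = 115.621482
roll angle φ = 9.121° = 0.15919148 rad
x = r_b·(cos φ + φ·sin φ) = 115.621482·(0.98735577 + 0.15919148·0.15851996) = 117.077249
y = r_b·(sin φ − φ·cos φ) = 115.621482·(0.15851996 − 0.15919148·0.98735577) = 0.155087

x=117.077249 y=0.155087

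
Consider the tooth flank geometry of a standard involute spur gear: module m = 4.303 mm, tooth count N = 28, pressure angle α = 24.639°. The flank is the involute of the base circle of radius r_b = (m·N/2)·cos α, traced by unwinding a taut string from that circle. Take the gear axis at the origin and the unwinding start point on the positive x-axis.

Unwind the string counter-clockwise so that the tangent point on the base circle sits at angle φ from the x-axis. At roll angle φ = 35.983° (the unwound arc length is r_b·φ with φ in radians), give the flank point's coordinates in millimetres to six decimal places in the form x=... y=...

x=64.513883 y=4.345271

pitch radius r_p = m·N/2 = 4.303·28/2 = 60.242000
base radius r_b = r_p·cos α = 60.242000·cos 24.639° = 54.757119
roll angle φ = 35.983° = 0.62802182 rad
x = r_b·(cos φ + φ·sin φ) = 54.757119·(0.80919136 + 0.62802182·0.58754519) = 64.513883
y = r_b·(sin φ − φ·cos φ) = 54.757119·(0.58754519 − 0.62802182·0.80919136) = 4.345271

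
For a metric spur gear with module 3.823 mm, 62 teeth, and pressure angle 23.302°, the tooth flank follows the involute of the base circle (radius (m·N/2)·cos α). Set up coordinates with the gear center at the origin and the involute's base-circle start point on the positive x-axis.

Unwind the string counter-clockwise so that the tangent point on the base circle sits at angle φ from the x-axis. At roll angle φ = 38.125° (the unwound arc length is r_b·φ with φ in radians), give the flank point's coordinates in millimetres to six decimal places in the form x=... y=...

x=130.340495 y=10.223541

pitch radius r_p = m·N/2 = 3.823·62/2 = 118.513000
base radius r_b = r_p·cos α = 118.513000·cos 23.302° = 108.846200
roll angle φ = 38.125° = 0.66540678 rad
x = r_b·(cos φ + φ·sin φ) = 108.846200·(0.78666571 + 0.66540678·0.61737918) = 130.340495
y = r_b·(sin φ − φ·cos φ) = 108.846200·(0.61737918 − 0.66540678·0.78666571) = 10.223541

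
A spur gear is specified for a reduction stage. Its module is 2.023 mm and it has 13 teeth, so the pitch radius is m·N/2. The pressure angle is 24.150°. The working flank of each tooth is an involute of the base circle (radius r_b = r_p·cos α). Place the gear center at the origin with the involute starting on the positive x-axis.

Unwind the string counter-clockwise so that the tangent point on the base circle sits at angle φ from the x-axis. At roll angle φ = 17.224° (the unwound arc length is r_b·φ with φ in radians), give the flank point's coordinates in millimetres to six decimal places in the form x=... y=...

pitch radius r_p = m·N/2 = 2.023·13/2 = 13.149500
base radius r_b = r_p·cos α = 13.149500·cos 24.150° = 11.998623
roll angle φ = 17.224° = 0.30061551 rad
x = r_b·(cos φ + φ·sin φ) = 11.998623·(0.95515441 + 0.30061551·0.29610817) = 12.528591
y = r_b·(sin φ − φ·cos φ) = 11.998623·(0.29610817 − 0.30061551·0.95515441) = 0.107675

x=12.528591 y=0.107675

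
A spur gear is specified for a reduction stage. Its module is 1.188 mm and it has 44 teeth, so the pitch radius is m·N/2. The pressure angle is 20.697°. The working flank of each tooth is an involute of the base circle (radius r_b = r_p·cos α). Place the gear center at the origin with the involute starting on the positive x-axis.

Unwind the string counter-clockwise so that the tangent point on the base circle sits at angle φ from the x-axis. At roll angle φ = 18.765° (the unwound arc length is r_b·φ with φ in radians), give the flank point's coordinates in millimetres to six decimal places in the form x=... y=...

x=25.725551 y=0.283241

pitch radius r_p = m·N/2 = 1.188·44/2 = 26.136000
base radius r_b = r_p·cos α = 26.136000·cos 20.697° = 24.449249
roll angle φ = 18.765° = 0.32751103 rad
x = r_b·(cos φ + φ·sin φ) = 24.449249·(0.94684594 + 0.32751103·0.32168736) = 25.725551
y = r_b·(sin φ − φ·cos φ) = 24.449249·(0.32168736 − 0.32751103·0.94684594) = 0.283241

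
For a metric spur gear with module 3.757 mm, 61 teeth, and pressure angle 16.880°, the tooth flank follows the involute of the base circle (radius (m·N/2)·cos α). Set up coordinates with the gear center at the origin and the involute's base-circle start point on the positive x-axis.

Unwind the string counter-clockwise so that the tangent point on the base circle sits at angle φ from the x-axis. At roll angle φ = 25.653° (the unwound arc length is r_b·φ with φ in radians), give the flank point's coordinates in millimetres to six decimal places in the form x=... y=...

x=120.097217 y=3.215205

pitch radius r_p = m·N/2 = 3.757·61/2 = 114.588500
base radius r_b = r_p·cos α = 114.588500·cos 16.880° = 109.651454
roll angle φ = 25.653° = 0.44772931 rad
x = r_b·(cos φ + φ·sin φ) = 109.651454·(0.90143245 + 0.44772931·0.43291978) = 120.097217
y = r_b·(sin φ − φ·cos φ) = 109.651454·(0.43291978 − 0.44772931·0.90143245) = 3.215205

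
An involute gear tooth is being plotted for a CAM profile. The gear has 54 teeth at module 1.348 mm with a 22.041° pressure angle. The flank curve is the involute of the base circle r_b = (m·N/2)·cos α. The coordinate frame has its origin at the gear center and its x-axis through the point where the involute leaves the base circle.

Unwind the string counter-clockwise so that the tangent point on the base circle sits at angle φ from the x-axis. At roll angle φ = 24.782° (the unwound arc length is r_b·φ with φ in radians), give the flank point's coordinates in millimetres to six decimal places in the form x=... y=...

pitch radius r_p = m·N/2 = 1.348·54/2 = 36.396000
base radius r_b = r_p·cos α = 36.396000·cos 22.041° = 33.736019
roll angle φ = 24.782° = 0.43252750 rad
x = r_b·(cos φ + φ·sin φ) = 33.736019·(0.90790921 + 0.43252750·0.41916688) = 36.745622
y = r_b·(sin φ − φ·cos φ) = 33.736019·(0.41916688 − 0.43252750·0.90790921) = 0.893032

x=36.745622 y=0.893032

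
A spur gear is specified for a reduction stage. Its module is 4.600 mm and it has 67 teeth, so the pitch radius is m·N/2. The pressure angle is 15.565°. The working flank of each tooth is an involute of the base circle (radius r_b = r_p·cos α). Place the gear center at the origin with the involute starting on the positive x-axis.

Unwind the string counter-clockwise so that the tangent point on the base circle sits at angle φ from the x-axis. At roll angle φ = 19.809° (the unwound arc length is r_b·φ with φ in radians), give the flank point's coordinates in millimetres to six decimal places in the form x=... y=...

pitch radius r_p = m·N/2 = 4.600·67/2 = 154.100000
base radius r_b = r_p·cos α = 154.100000·cos 15.565° = 148.448638
roll angle φ = 19.809° = 0.34573227 rad
x = r_b·(cos φ + φ·sin φ) = 148.448638·(0.94082755 + 0.34573227·0.33888571) = 157.057364
y = r_b·(sin φ − φ·cos φ) = 148.448638·(0.33888571 − 0.34573227·0.94082755) = 2.020574

x=157.057364 y=2.020574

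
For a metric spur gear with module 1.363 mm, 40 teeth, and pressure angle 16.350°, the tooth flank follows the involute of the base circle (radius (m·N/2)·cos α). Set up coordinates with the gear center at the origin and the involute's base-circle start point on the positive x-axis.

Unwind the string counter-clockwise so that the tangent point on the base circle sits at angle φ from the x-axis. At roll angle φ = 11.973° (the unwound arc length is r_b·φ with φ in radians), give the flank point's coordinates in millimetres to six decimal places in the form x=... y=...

pitch radius r_p = m·N/2 = 1.363·40/2 = 27.260000
base radius r_b = r_p·cos α = 27.260000·cos 16.350° = 26.157606
roll angle φ = 11.973° = 0.20896827 rad
x = r_b·(cos φ + φ·sin φ) = 26.157606·(0.97824547 + 0.20896827·0.20745073) = 26.722508
y = r_b·(sin φ − φ·cos φ) = 26.157606·(0.20745073 − 0.20896827·0.97824547) = 0.079217

x=26.722508 y=0.079217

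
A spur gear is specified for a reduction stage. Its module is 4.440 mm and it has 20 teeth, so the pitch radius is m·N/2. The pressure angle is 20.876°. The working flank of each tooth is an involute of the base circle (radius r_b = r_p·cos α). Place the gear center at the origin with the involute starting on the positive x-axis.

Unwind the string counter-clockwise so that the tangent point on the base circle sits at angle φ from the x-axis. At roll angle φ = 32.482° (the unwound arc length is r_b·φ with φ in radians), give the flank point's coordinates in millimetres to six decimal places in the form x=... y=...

x=47.625746 y=2.439556

pitch radius r_p = m·N/2 = 4.440·20/2 = 44.400000
base radius r_b = r_p·cos α = 44.400000·cos 20.876° = 41.485310
roll angle φ = 32.482° = 0.56691785 rad
x = r_b·(cos φ + φ·sin φ) = 41.485310·(0.84356020 + 0.56691785·0.53703462) = 47.625746
y = r_b·(sin φ − φ·cos φ) = 41.485310·(0.53703462 − 0.56691785·0.84356020) = 2.439556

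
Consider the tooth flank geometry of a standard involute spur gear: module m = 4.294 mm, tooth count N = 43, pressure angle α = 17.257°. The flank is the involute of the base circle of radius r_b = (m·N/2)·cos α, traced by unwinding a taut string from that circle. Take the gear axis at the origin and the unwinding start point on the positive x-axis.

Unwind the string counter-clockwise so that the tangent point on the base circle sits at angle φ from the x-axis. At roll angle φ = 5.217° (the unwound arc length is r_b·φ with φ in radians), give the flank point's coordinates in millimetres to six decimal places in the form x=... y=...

x=88.529773 y=0.022167

pitch radius r_p = m·N/2 = 4.294·43/2 = 92.321000
base radius r_b = r_p·cos α = 92.321000·cos 17.257° = 88.165051
roll angle φ = 5.217° = 0.09105383 rad
x = r_b·(cos φ + φ·sin φ) = 88.165051·(0.99585746 + 0.09105383·0.09092806) = 88.529773
y = r_b·(sin φ − φ·cos φ) = 88.165051·(0.09092806 − 0.09105383·0.99585746) = 0.022167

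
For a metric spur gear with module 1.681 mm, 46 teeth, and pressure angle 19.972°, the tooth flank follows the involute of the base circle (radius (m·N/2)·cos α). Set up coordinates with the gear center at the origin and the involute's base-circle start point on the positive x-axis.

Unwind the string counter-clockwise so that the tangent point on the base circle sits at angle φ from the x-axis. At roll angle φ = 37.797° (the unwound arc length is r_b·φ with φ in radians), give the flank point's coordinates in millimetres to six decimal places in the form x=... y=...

x=43.404899 y=3.328302

pitch radius r_p = m·N/2 = 1.681·46/2 = 38.663000
base radius r_b = r_p·cos α = 38.663000·cos 19.972° = 36.337794
roll angle φ = 37.797° = 0.65968210 rad
x = r_b·(cos φ + φ·sin φ) = 36.337794·(0.79018710 + 0.65968210·0.61286568) = 43.404899
y = r_b·(sin φ − φ·cos φ) = 36.337794·(0.61286568 − 0.65968210·0.79018710) = 3.328302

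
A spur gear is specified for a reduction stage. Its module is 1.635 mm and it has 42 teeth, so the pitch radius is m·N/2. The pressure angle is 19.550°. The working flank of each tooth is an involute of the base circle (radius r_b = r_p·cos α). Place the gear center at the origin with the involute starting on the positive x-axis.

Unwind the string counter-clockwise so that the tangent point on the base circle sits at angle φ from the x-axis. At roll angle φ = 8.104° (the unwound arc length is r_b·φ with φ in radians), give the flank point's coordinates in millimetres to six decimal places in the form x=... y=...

x=32.677612 y=0.030457

pitch radius r_p = m·N/2 = 1.635·42/2 = 34.335000
base radius r_b = r_p·cos α = 34.335000·cos 19.550° = 32.355581
roll angle φ = 8.104° = 0.14144148 rad
x = r_b·(cos φ + φ·sin φ) = 32.355581·(0.99001382 + 0.14144148·0.14097035) = 32.677612
y = r_b·(sin φ − φ·cos φ) = 32.355581·(0.14097035 − 0.14144148·0.99001382) = 0.030457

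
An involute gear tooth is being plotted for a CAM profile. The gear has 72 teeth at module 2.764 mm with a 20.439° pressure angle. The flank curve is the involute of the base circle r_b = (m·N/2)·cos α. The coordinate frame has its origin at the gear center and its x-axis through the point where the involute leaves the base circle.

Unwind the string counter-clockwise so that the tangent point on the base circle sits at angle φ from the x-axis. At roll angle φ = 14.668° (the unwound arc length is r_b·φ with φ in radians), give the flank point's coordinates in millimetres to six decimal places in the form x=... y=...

pitch radius r_p = m·N/2 = 2.764·72/2 = 99.504000
base radius r_b = r_p·cos α = 99.504000·cos 20.439° = 93.239677
roll angle φ = 14.668° = 0.25600489 rad
x = r_b·(cos φ + φ·sin φ) = 93.239677·(0.96740933 + 0.25600489·0.25321768) = 96.245192
y = r_b·(sin φ − φ·cos φ) = 93.239677·(0.25321768 − 0.25600489·0.96740933) = 0.518054

x=96.245192 y=0.518054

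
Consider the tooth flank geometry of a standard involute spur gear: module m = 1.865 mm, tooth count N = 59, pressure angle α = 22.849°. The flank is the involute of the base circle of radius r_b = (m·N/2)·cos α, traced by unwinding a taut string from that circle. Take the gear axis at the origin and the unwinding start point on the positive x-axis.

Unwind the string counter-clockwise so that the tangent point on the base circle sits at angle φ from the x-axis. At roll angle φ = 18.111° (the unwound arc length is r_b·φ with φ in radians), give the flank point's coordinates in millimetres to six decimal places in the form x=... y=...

x=53.170349 y=0.528450

pitch radius r_p = m·N/2 = 1.865·59/2 = 55.017500
base radius r_b = r_p·cos α = 55.017500·cos 22.849° = 50.700354
roll angle φ = 18.111° = 0.31609658 rad
x = r_b·(cos φ + φ·sin φ) = 50.700354·(0.95045607 + 0.31609658·0.31085891) = 53.170349
y = r_b·(sin φ − φ·cos φ) = 50.700354·(0.31085891 − 0.31609658·0.95045607) = 0.528450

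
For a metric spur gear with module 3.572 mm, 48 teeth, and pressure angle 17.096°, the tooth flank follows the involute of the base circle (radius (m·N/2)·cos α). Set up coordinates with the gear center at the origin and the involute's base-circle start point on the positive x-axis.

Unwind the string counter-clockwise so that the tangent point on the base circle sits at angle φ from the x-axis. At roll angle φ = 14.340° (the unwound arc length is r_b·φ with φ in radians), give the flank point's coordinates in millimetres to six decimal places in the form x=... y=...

pitch radius r_p = m·N/2 = 3.572·48/2 = 85.728000
base radius r_b = r_p·cos α = 85.728000·cos 17.096° = 81.939983
roll angle φ = 14.340° = 0.25028021 rad
x = r_b·(cos φ + φ·sin φ) = 81.939983·(0.96884306 + 0.25028021·0.24767545) = 84.466301
y = r_b·(sin φ − φ·cos φ) = 81.939983·(0.24767545 − 0.25028021·0.96884306) = 0.425531

x=84.466301 y=0.425531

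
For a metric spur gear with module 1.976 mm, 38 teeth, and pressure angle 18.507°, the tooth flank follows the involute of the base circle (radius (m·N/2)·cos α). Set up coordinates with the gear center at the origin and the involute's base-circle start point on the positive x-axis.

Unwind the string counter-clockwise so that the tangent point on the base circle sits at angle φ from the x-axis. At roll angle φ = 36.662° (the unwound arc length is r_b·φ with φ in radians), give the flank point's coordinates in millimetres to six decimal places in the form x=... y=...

pitch radius r_p = m·N/2 = 1.976·38/2 = 37.544000
base radius r_b = r_p·cos α = 37.544000·cos 18.507° = 35.602408
roll angle φ = 36.662° = 0.63987261 rad
x = r_b·(cos φ + φ·sin φ) = 35.602408·(0.80217183 + 0.63987261·0.59709326) = 42.161633
y = r_b·(sin φ − φ·cos φ) = 35.602408·(0.59709326 − 0.63987261·0.80217183) = 2.983677

x=42.161633 y=2.983677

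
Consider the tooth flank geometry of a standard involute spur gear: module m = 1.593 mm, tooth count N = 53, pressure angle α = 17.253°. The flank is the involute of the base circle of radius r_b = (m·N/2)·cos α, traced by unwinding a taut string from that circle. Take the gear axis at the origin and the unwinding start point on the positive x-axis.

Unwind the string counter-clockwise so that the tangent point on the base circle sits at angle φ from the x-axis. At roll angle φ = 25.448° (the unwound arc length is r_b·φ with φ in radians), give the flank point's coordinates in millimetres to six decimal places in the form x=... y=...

x=44.097545 y=1.154376

pitch radius r_p = m·N/2 = 1.593·53/2 = 42.214500
base radius r_b = r_p·cos α = 42.214500·cos 17.253° = 40.315034
roll angle φ = 25.448° = 0.44415139 rad
x = r_b·(cos φ + φ·sin φ) = 40.315034·(0.90297563 + 0.44415139·0.42969176) = 44.097545
y = r_b·(sin φ − φ·cos φ) = 40.315034·(0.42969176 − 0.44415139·0.90297563) = 1.154376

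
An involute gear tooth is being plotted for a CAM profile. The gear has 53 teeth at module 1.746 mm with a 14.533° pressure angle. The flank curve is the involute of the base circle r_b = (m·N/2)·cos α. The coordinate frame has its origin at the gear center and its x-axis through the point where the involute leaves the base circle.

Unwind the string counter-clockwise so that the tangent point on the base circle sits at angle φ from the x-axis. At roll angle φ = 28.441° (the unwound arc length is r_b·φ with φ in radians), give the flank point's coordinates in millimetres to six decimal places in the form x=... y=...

x=49.971253 y=1.781449

pitch radius r_p = m·N/2 = 1.746·53/2 = 46.269000
base radius r_b = r_p·cos α = 46.269000·cos 14.533° = 44.788543
roll angle φ = 28.441° = 0.49638909 rad
x = r_b·(cos φ + φ·sin φ) = 44.788543·(0.87930800 + 0.49638909·0.47625355) = 49.971253
y = r_b·(sin φ − φ·cos φ) = 44.788543·(0.47625355 − 0.49638909·0.87930800) = 1.781449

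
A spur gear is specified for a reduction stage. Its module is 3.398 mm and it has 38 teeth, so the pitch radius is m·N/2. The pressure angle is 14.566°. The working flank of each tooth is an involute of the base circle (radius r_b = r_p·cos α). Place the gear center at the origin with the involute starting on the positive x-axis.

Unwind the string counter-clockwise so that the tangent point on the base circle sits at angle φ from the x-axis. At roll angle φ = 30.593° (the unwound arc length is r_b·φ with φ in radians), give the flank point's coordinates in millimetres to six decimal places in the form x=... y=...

x=70.769522 y=3.081295

pitch radius r_p = m·N/2 = 3.398·38/2 = 64.562000
base radius r_b = r_p·cos α = 64.562000·cos 14.566° = 62.486886
roll angle φ = 30.593° = 0.53394858 rad
x = r_b·(cos φ + φ·sin φ) = 62.486886·(0.86080421 + 0.53394858·0.50893625) = 70.769522
y = r_b·(sin φ − φ·cos φ) = 62.486886·(0.50893625 − 0.53394858·0.86080421) = 3.081295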